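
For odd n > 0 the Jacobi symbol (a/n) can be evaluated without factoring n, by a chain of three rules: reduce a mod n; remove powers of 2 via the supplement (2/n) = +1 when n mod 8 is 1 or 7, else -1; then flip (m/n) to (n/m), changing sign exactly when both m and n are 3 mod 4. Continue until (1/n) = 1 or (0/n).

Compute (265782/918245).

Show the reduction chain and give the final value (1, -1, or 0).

1

factor out 2^1: 265782 = 2^1·132891; with 918245 mod 8 = 5, (2/918245) = -1; sign now -1; continue with (132891/918245)
flip (132891/918245) -> (918245/132891): both odd, 132891 mod 4 = 3, 918245 mod 4 = 1, so the flip contributes +1; sign now -1
(918245/132891): 918245 mod 132891 = 120899, so (918245/132891) = (120899/132891)
flip (120899/132891) -> (132891/120899): both odd, 120899 mod 4 = 3, 132891 mod 4 = 3, so the flip contributes -1; sign now +1
(132891/120899): 132891 mod 120899 = 11992, so (132891/120899) = (11992/120899)
factor out 2^3: 11992 = 2^3·1499; with 120899 mod 8 = 3, (2/120899) = -1; sign now -1; continue with (1499/120899)
flip (1499/120899) -> (120899/1499): both odd, 1499 mod 4 = 3, 120899 mod 4 = 3, so the flip contributes -1; sign now +1
(120899/1499): 120899 mod 1499 = 979, so (120899/1499) = (979/1499)
flip (979/1499) -> (1499/979): both odd, 979 mod 4 = 3, 1499 mod 4 = 3, so the flip contributes -1; sign now -1
(1499/979): 1499 mod 979 = 520, so (1499/979) = (520/979)
factor out 2^3: 520 = 2^3·65; with 979 mod 8 = 3, (2/979) = -1; sign now +1; continue with (65/979)
flip (65/979) -> (979/65): both odd, 65 mod 4 = 1, 979 mod 4 = 3, so the flip contributes +1; sign now +1
(979/65): 979 mod 65 = 4, so (979/65) = (4/65)
factor out 2^2: 4 = 2^2·1; with 65 mod 8 = 1, (2/65) = +1; sign now +1; continue with (1/65)
reached (1/65) = 1, so the symbol is +1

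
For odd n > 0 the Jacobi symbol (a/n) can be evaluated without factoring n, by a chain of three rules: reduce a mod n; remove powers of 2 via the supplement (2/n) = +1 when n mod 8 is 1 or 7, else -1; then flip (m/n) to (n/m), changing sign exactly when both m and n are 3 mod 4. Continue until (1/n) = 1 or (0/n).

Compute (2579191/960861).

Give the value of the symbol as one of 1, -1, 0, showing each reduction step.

-1

(2579191/960861): 2579191 mod 960861 = 657469, so (2579191/960861) = (657469/960861)
flip (657469/960861) -> (960861/657469): both odd, 657469 mod 4 = 1, 960861 mod 4 = 1, so the flip contributes +1; sign now +1
(960861/657469): 960861 mod 657469 = 303392, so (960861/657469) = (303392/657469)
factor out 2^5: 303392 = 2^5·9481; with 657469 mod 8 = 5, (2/657469) = -1; sign now -1; continue with (9481/657469)
flip (9481/657469) -> (657469/9481): both odd, 9481 mod 4 = 1, 657469 mod 4 = 1, so the flip contributes +1; sign now -1
(657469/9481): 657469 mod 9481 = 3280, so (657469/9481) = (3280/9481)
factor out 2^4: 3280 = 2^4·205; with 9481 mod 8 = 1, (2/9481) = +1; sign now -1; continue with (205/9481)
flip (205/9481) -> (9481/205): both odd, 205 mod 4 = 1, 9481 mod 4 = 1, so the flip contributes +1; sign now -1
(9481/205): 9481 mod 205 = 51, so (9481/205) = (51/205)
flip (51/205) -> (205/51): both odd, 51 mod 4 = 3, 205 mod 4 = 1, so the flip contributes +1; sign now -1
(205/51): 205 mod 51 = 1, so (205/51) = (1/51)
reached (1/51) = 1, so the symbol is -1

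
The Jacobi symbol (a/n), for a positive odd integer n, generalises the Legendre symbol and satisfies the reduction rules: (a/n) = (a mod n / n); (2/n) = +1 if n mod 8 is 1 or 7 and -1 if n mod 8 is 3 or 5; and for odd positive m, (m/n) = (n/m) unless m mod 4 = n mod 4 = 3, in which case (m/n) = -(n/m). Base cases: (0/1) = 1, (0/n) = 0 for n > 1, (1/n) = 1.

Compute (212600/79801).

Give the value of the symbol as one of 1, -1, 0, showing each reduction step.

1

(212600/79801): 212600 mod 79801 = 52998, so (212600/79801) = (52998/79801)
factor out 2^1: 52998 = 2^1·26499; with 79801 mod 8 = 1, (2/79801) = +1; sign now +1; continue with (26499/79801)
flip (26499/79801) -> (79801/26499): both odd, 26499 mod 4 = 3, 79801 mod 4 = 1, so the flip contributes +1; sign now +1
(79801/26499): 79801 mod 26499 = 304, so (79801/26499) = (304/26499)
factor out 2^4: 304 = 2^4·19; with 26499 mod 8 = 3, (2/26499) = -1; sign now +1; continue with (19/26499)
flip (19/26499) -> (26499/19): both odd, 19 mod 4 = 3, 26499 mod 4 = 3, so the flip contributes -1; sign now -1
(26499/19): 26499 mod 19 = 13, so (26499/19) = (13/19)
flip (13/19) -> (19/13): both odd, 13 mod 4 = 1, 19 mod 4 = 3, so the flip contributes +1; sign now -1
(19/13): 19 mod 13 = 6, so (19/13) = (6/13)
factor out 2^1: 6 = 2^1·3; with 13 mod 8 = 5, (2/13) = -1; sign now +1; continue with (3/13)
flip (3/13) -> (13/3): both odd, 3 mod 4 = 3, 13 mod 4 = 1, so the flip contributes +1; sign now +1
(13/3): 13 mod 3 = 1, so (13/3) = (1/3)
reached (1/3) = 1, so the symbol is +1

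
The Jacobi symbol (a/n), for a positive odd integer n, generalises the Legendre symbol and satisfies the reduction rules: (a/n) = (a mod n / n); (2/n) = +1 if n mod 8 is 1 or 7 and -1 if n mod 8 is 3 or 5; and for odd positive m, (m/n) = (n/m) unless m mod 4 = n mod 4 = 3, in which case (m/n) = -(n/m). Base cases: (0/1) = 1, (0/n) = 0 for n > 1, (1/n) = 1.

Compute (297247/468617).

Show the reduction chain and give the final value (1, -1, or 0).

flip (297247/468617) -> (468617/297247): both odd, 297247 mod 4 = 3, 468617 mod 4 = 1, so the flip contributes +1; sign now +1
(468617/297247): 468617 mod 297247 = 171370, so (468617/297247) = (171370/297247)
factor out 2^1: 171370 = 2^1·85685; with 297247 mod 8 = 7, (2/297247) = +1; sign now +1; continue with (85685/297247)
flip (85685/297247) -> (297247/85685): both odd, 85685 mod 4 = 1, 297247 mod 4 = 3, so the flip contributes +1; sign now +1
(297247/85685): 297247 mod 85685 = 40192, so (297247/85685) = (40192/85685)
factor out 2^8: 40192 = 2^8·157; with 85685 mod 8 = 5, (2/85685) = -1; sign now +1; continue with (157/85685)
flip (157/85685) -> (85685/157): both odd, 157 mod 4 = 1, 85685 mod 4 = 1, so the flip contributes +1; sign now +1
(85685/157): 85685 mod 157 = 120, so (85685/157) = (120/157)
factor out 2^3: 120 = 2^3·15; with 157 mod 8 = 5, (2/157) = -1; sign now -1; continue with (15/157)
flip (15/157) -> (157/15): both odd, 15 mod 4 = 3, 157 mod 4 = 1, so the flip contributes +1; sign now -1
(157/15): 157 mod 15 = 7, so (157/15) = (7/15)
flip (7/15) -> (15/7): both odd, 7 mod 4 = 3, 15 mod 4 = 3, so the flip contributes -1; sign now +1
(15/7): 15 mod 7 = 1, so (15/7) = (1/7)
reached (1/7) = 1, so the symbol is +1

1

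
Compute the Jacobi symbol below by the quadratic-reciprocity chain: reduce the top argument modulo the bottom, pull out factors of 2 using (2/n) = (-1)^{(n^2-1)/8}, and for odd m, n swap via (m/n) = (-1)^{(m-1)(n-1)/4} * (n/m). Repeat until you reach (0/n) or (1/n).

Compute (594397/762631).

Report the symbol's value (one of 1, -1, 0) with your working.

reciprocity: (594397/762631) = +1·(762631/594397) since 594397 mod 4 = 1, 762631 mod 4 = 3; sign now +1
(762631/594397) = (168234/594397)   [reduce mod 594397]
168234 = 2^1·84117; (2/594397) = -1 since 594397 mod 8 = 5, so (168234/594397) = (-1)^1·(84117/594397); sign now -1
reciprocity: (84117/594397) = +1·(594397/84117) since 84117 mod 4 = 1, 594397 mod 4 = 1; sign now -1
(594397/84117) = (5578/84117)   [reduce mod 84117]
5578 = 2^1·2789; (2/84117) = -1 since 84117 mod 8 = 5, so (5578/84117) = (-1)^1·(2789/84117); sign now +1
reciprocity: (2789/84117) = +1·(84117/2789) since 2789 mod 4 = 1, 84117 mod 4 = 1; sign now +1
(84117/2789) = (447/2789)   [reduce mod 2789]
reciprocity: (447/2789) = +1·(2789/447) since 447 mod 4 = 3, 2789 mod 4 = 1; sign now +1
(2789/447) = (107/447)   [reduce mod 447]
reciprocity: (107/447) = -1·(447/107) since 107 mod 4 = 3, 447 mod 4 = 3; sign now -1
(447/107) = (19/107)   [reduce mod 107]
reciprocity: (19/107) = -1·(107/19) since 19 mod 4 = 3, 107 mod 4 = 3; sign now +1
(107/19) = (12/19)   [reduce mod 19]
12 = 2^2·3; (2/19) = -1 since 19 mod 8 = 3, so (12/19) = (-1)^2·(3/19); sign now +1
reciprocity: (3/19) = -1·(19/3) since 3 mod 4 = 3, 19 mod 4 = 3; sign now -1
(19/3) = (1/3)   [reduce mod 3]
(1/3) = 1; final value = sign = -1

-1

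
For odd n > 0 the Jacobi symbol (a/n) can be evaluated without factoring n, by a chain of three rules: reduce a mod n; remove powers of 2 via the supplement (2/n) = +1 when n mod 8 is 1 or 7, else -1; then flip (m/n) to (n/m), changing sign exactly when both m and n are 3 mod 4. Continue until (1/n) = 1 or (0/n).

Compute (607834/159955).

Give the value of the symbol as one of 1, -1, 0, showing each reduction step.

1

(607834/159955) = (127969/159955)   [reduce mod 159955]
reciprocity: (127969/159955) = +1·(159955/127969) since 127969 mod 4 = 1, 159955 mod 4 = 3; sign now +1
(159955/127969) = (31986/127969)   [reduce mod 127969]
31986 = 2^1·15993; (2/127969) = +1 since 127969 mod 8 = 1, so (31986/127969) = (+1)^1·(15993/127969); sign now +1
reciprocity: (15993/127969) = +1·(127969/15993) since 15993 mod 4 = 1, 127969 mod 4 = 1; sign now +1
(127969/15993) = (25/15993)   [reduce mod 15993]
reciprocity: (25/15993) = +1·(15993/25) since 25 mod 4 = 1, 15993 mod 4 = 1; sign now +1
(15993/25) = (18/25)   [reduce mod 25]
18 = 2^1·9; (2/25) = +1 since 25 mod 8 = 1, so (18/25) = (+1)^1·(9/25); sign now +1
reciprocity: (9/25) = +1·(25/9) since 9 mod 4 = 1, 25 mod 4 = 1; sign now +1
(25/9) = (7/9)   [reduce mod 9]
reciprocity: (7/9) = +1·(9/7) since 7 mod 4 = 3, 9 mod 4 = 1; sign now +1
(9/7) = (2/7)   [reduce mod 7]
2 = 2^1·1; (2/7) = +1 since 7 mod 8 = 7, so (2/7) = (+1)^1·(1/7); sign now +1
(1/7) = 1; final value = sign = +1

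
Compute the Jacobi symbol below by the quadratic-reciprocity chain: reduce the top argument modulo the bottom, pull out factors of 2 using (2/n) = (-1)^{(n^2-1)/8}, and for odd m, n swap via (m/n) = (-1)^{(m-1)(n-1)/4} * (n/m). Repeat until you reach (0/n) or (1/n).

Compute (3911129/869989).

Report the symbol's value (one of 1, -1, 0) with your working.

(3911129/869989): 3911129 mod 869989 = 431173, so (3911129/869989) = (431173/869989)
flip (431173/869989) -> (869989/431173): both odd, 431173 mod 4 = 1, 869989 mod 4 = 1, so the flip contributes +1; sign now +1
(869989/431173): 869989 mod 431173 = 7643, so (869989/431173) = (7643/431173)
flip (7643/431173) -> (431173/7643): both odd, 7643 mod 4 = 3, 431173 mod 4 = 1, so the flip contributes +1; sign now +1
(431173/7643): 431173 mod 7643 = 3165, so (431173/7643) = (3165/7643)
flip (3165/7643) -> (7643/3165): both odd, 3165 mod 4 = 1, 7643 mod 4 = 3, so the flip contributes +1; sign now +1
(7643/3165): 7643 mod 3165 = 1313, so (7643/3165) = (1313/3165)
flip (1313/3165) -> (3165/1313): both odd, 1313 mod 4 = 1, 3165 mod 4 = 1, so the flip contributes +1; sign now +1
(3165/1313): 3165 mod 1313 = 539, so (3165/1313) = (539/1313)
flip (539/1313) -> (1313/539): both odd, 539 mod 4 = 3, 1313 mod 4 = 1, so the flip contributes +1; sign now +1
(1313/539): 1313 mod 539 = 235, so (1313/539) = (235/539)
flip (235/539) -> (539/235): both odd, 235 mod 4 = 3, 539 mod 4 = 3, so the flip contributes -1; sign now -1
(539/235): 539 mod 235 = 69, so (539/235) = (69/235)
flip (69/235) -> (235/69): both odd, 69 mod 4 = 1, 235 mod 4 = 3, so the flip contributes +1; sign now -1
(235/69): 235 mod 69 = 28, so (235/69) = (28/69)
factor out 2^2: 28 = 2^2·7; with 69 mod 8 = 5, (2/69) = -1; sign now -1; continue with (7/69)
flip (7/69) -> (69/7): both odd, 7 mod 4 = 3, 69 mod 4 = 1, so the flip contributes +1; sign now -1
(69/7): 69 mod 7 = 6, so (69/7) = (6/7)
factor out 2^1: 6 = 2^1·3; with 7 mod 8 = 7, (2/7) = +1; sign now -1; continue with (3/7)
flip (3/7) -> (7/3): both odd, 3 mod 4 = 3, 7 mod 4 = 3, so the flip contributes -1; sign now +1
(7/3): 7 mod 3 = 1, so (7/3) = (1/3)
reached (1/3) = 1, so the symbol is +1

1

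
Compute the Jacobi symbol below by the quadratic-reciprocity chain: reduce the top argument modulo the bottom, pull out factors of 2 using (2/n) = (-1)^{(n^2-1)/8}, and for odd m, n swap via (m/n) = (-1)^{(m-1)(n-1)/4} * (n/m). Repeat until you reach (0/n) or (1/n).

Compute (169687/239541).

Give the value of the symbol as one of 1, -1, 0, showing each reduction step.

reciprocity: (169687/239541) = +1·(239541/169687) since 169687 mod 4 = 3, 239541 mod 4 = 1; sign now +1
(239541/169687) = (69854/169687)   [reduce mod 169687]
69854 = 2^1·34927; (2/169687) = +1 since 169687 mod 8 = 7, so (69854/169687) = (+1)^1·(34927/169687); sign now +1
reciprocity: (34927/169687) = -1·(169687/34927) since 34927 mod 4 = 3, 169687 mod 4 = 3; sign now -1
(169687/34927) = (29979/34927)   [reduce mod 34927]
reciprocity: (29979/34927) = -1·(34927/29979) since 29979 mod 4 = 3, 34927 mod 4 = 3; sign now +1
(34927/29979) = (4948/29979)   [reduce mod 29979]
4948 = 2^2·1237; (2/29979) = -1 since 29979 mod 8 = 3, so (4948/29979) = (-1)^2·(1237/29979); sign now +1
reciprocity: (1237/29979) = +1·(29979/1237) since 1237 mod 4 = 1, 29979 mod 4 = 3; sign now +1
(29979/1237) = (291/1237)   [reduce mod 1237]
reciprocity: (291/1237) = +1·(1237/291) since 291 mod 4 = 3, 1237 mod 4 = 1; sign now +1
(1237/291) = (73/291)   [reduce mod 291]
reciprocity: (73/291) = +1·(291/73) since 73 mod 4 = 1, 291 mod 4 = 3; sign now +1
(291/73) = (72/73)   [reduce mod 73]
72 = 2^3·9; (2/73) = +1 since 73 mod 8 = 1, so (72/73) = (+1)^3·(9/73); sign now +1
reciprocity: (9/73) = +1·(73/9) since 9 mod 4 = 1, 73 mod 4 = 1; sign now +1
(73/9) = (1/9)   [reduce mod 9]
(1/9) = 1; final value = sign = +1

1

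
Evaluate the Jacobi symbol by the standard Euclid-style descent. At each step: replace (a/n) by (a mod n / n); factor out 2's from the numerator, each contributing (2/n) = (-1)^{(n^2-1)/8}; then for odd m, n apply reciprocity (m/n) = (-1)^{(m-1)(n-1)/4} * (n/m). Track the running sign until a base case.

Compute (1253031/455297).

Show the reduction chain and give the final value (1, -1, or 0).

0

(1253031/455297) = (342437/455297)   [reduce mod 455297]
reciprocity: (342437/455297) = +1·(455297/342437) since 342437 mod 4 = 1, 455297 mod 4 = 1; sign now +1
(455297/342437) = (112860/342437)   [reduce mod 342437]
112860 = 2^2·28215; (2/342437) = -1 since 342437 mod 8 = 5, so (112860/342437) = (-1)^2·(28215/342437); sign now +1
reciprocity: (28215/342437) = +1·(342437/28215) since 28215 mod 4 = 3, 342437 mod 4 = 1; sign now +1
(342437/28215) = (3857/28215)   [reduce mod 28215]
reciprocity: (3857/28215) = +1·(28215/3857) since 3857 mod 4 = 1, 28215 mod 4 = 3; sign now +1
(28215/3857) = (1216/3857)   [reduce mod 3857]
1216 = 2^6·19; (2/3857) = +1 since 3857 mod 8 = 1, so (1216/3857) = (+1)^6·(19/3857); sign now +1
reciprocity: (19/3857) = +1·(3857/19) since 19 mod 4 = 3, 3857 mod 4 = 1; sign now +1
(3857/19) = (0/19)   [reduce mod 19]
(0/19) = 0   [gcd(a, n) > 1]; final value = 0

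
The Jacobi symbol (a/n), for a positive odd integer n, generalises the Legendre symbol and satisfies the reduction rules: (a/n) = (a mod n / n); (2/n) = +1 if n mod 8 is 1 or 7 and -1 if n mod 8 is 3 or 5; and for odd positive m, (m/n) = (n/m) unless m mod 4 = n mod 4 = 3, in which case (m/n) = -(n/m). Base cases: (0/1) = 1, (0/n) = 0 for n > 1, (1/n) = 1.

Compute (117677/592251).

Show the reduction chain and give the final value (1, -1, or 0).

flip (117677/592251) -> (592251/117677): both odd, 117677 mod 4 = 1, 592251 mod 4 = 3, so the flip contributes +1; sign now +1
(592251/117677): 592251 mod 117677 = 3866, so (592251/117677) = (3866/117677)
factor out 2^1: 3866 = 2^1·1933; with 117677 mod 8 = 5, (2/117677) = -1; sign now -1; continue with (1933/117677)
flip (1933/117677) -> (117677/1933): both odd, 1933 mod 4 = 1, 117677 mod 4 = 1, so the flip contributes +1; sign now -1
(117677/1933): 117677 mod 1933 = 1697, so (117677/1933) = (1697/1933)
flip (1697/1933) -> (1933/1697): both odd, 1697 mod 4 = 1, 1933 mod 4 = 1, so the flip contributes +1; sign now -1
(1933/1697): 1933 mod 1697 = 236, so (1933/1697) = (236/1697)
factor out 2^2: 236 = 2^2·59; with 1697 mod 8 = 1, (2/1697) = +1; sign now -1; continue with (59/1697)
flip (59/1697) -> (1697/59): both odd, 59 mod 4 = 3, 1697 mod 4 = 1, so the flip contributes +1; sign now -1
(1697/59): 1697 mod 59 = 45, so (1697/59) = (45/59)
flip (45/59) -> (59/45): both odd, 45 mod 4 = 1, 59 mod 4 = 3, so the flip contributes +1; sign now -1
(59/45): 59 mod 45 = 14, so (59/45) = (14/45)
factor out 2^1: 14 = 2^1·7; with 45 mod 8 = 5, (2/45) = -1; sign now +1; continue with (7/45)
flip (7/45) -> (45/7): both odd, 7 mod 4 = 3, 45 mod 4 = 1, so the flip contributes +1; sign now +1
(45/7): 45 mod 7 = 3, so (45/7) = (3/7)
flip (3/7) -> (7/3): both odd, 3 mod 4 = 3, 7 mod 4 = 3, so the flip contributes -1; sign now -1
(7/3): 7 mod 3 = 1, so (7/3) = (1/3)
reached (1/3) = 1, so the symbol is -1

-1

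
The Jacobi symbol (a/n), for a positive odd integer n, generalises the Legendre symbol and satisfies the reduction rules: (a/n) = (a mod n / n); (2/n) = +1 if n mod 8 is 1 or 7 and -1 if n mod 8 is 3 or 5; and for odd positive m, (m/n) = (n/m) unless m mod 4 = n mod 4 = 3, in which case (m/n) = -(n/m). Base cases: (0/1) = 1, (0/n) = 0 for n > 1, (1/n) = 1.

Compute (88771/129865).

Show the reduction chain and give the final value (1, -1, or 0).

flip (88771/129865) -> (129865/88771): both odd, 88771 mod 4 = 3, 129865 mod 4 = 1, so the flip contributes +1; sign now +1
(129865/88771): 129865 mod 88771 = 41094, so (129865/88771) = (41094/88771)
factor out 2^1: 41094 = 2^1·20547; with 88771 mod 8 = 3, (2/88771) = -1; sign now -1; continue with (20547/88771)
flip (20547/88771) -> (88771/20547): both odd, 20547 mod 4 = 3, 88771 mod 4 = 3, so the flip contributes -1; sign now +1
(88771/20547): 88771 mod 20547 = 6583, so (88771/20547) = (6583/20547)
flip (6583/20547) -> (20547/6583): both odd, 6583 mod 4 = 3, 20547 mod 4 = 3, so the flip contributes -1; sign now -1
(20547/6583): 20547 mod 6583 = 798, so (20547/6583) = (798/6583)
factor out 2^1: 798 = 2^1·399; with 6583 mod 8 = 7, (2/6583) = +1; sign now -1; continue with (399/6583)
flip (399/6583) -> (6583/399): both odd, 399 mod 4 = 3, 6583 mod 4 = 3, so the flip contributes -1; sign now +1
(6583/399): 6583 mod 399 = 199, so (6583/399) = (199/399)
flip (199/399) -> (399/199): both odd, 199 mod 4 = 3, 399 mod 4 = 3, so the flip contributes -1; sign now -1
(399/199): 399 mod 199 = 1, so (399/199) = (1/199)
reached (1/199) = 1, so the symbol is -1

-1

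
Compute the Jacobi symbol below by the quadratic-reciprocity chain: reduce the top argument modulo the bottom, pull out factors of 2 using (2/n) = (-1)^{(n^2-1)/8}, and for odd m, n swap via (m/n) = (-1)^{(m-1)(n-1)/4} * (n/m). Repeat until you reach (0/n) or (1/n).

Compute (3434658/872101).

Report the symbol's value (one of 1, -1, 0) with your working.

1

(3434658/872101) = (818355/872101)   [reduce mod 872101]
reciprocity: (818355/872101) = +1·(872101/818355) since 818355 mod 4 = 3, 872101 mod 4 = 1; sign now +1
(872101/818355) = (53746/818355)   [reduce mod 818355]
53746 = 2^1·26873; (2/818355) = -1 since 818355 mod 8 = 3, so (53746/818355) = (-1)^1·(26873/818355); sign now -1
reciprocity: (26873/818355) = +1·(818355/26873) since 26873 mod 4 = 1, 818355 mod 4 = 3; sign now -1
(818355/26873) = (12165/26873)   [reduce mod 26873]
reciprocity: (12165/26873) = +1·(26873/12165) since 12165 mod 4 = 1, 26873 mod 4 = 1; sign now -1
(26873/12165) = (2543/12165)   [reduce mod 12165]
reciprocity: (2543/12165) = +1·(12165/2543) since 2543 mod 4 = 3, 12165 mod 4 = 1; sign now -1
(12165/2543) = (1993/2543)   [reduce mod 2543]
reciprocity: (1993/2543) = +1·(2543/1993) since 1993 mod 4 = 1, 2543 mod 4 = 3; sign now -1
(2543/1993) = (550/1993)   [reduce mod 1993]
550 = 2^1·275; (2/1993) = +1 since 1993 mod 8 = 1, so (550/1993) = (+1)^1·(275/1993); sign now -1
reciprocity: (275/1993) = +1·(1993/275) since 275 mod 4 = 3, 1993 mod 4 = 1; sign now -1
(1993/275) = (68/275)   [reduce mod 275]
68 = 2^2·17; (2/275) = -1 since 275 mod 8 = 3, so (68/275) = (-1)^2·(17/275); sign now -1
reciprocity: (17/275) = +1·(275/17) since 17 mod 4 = 1, 275 mod 4 = 3; sign now -1
(275/17) = (3/17)   [reduce mod 17]
reciprocity: (3/17) = +1·(17/3) since 3 mod 4 = 3, 17 mod 4 = 1; sign now -1
(17/3) = (2/3)   [reduce mod 3]
2 = 2^1·1; (2/3) = -1 since 3 mod 8 = 3, so (2/3) = (-1)^1·(1/3); sign now +1
(1/3) = 1; final value = sign = +1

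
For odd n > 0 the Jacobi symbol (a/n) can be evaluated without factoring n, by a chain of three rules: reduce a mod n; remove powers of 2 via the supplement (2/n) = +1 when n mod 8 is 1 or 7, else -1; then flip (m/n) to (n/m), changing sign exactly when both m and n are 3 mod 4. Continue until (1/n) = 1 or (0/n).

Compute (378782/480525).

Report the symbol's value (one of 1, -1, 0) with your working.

factor out 2^1: 378782 = 2^1·189391; with 480525 mod 8 = 5, (2/480525) = -1; sign now -1; continue with (189391/480525)
flip (189391/480525) -> (480525/189391): both odd, 189391 mod 4 = 3, 480525 mod 4 = 1, so the flip contributes +1; sign now -1
(480525/189391): 480525 mod 189391 = 101743, so (480525/189391) = (101743/189391)
flip (101743/189391) -> (189391/101743): both odd, 101743 mod 4 = 3, 189391 mod 4 = 3, so the flip contributes -1; sign now +1
(189391/101743): 189391 mod 101743 = 87648, so (189391/101743) = (87648/101743)
factor out 2^5: 87648 = 2^5·2739; with 101743 mod 8 = 7, (2/101743) = +1; sign now +1; continue with (2739/101743)
flip (2739/101743) -> (101743/2739): both odd, 2739 mod 4 = 3, 101743 mod 4 = 3, so the flip contributes -1; sign now -1
(101743/2739): 101743 mod 2739 = 400, so (101743/2739) = (400/2739)
factor out 2^4: 400 = 2^4·25; with 2739 mod 8 = 3, (2/2739) = -1; sign now -1; continue with (25/2739)
flip (25/2739) -> (2739/25): both odd, 25 mod 4 = 1, 2739 mod 4 = 3, so the flip contributes +1; sign now -1
(2739/25): 2739 mod 25 = 14, so (2739/25) = (14/25)
factor out 2^1: 14 = 2^1·7; with 25 mod 8 = 1, (2/25) = +1; sign now -1; continue with (7/25)
flip (7/25) -> (25/7): both odd, 7 mod 4 = 3, 25 mod 4 = 1, so the flip contributes +1; sign now -1
(25/7): 25 mod 7 = 4, so (25/7) = (4/7)
factor out 2^2: 4 = 2^2·1; with 7 mod 8 = 7, (2/7) = +1; sign now -1; continue with (1/7)
reached (1/7) = 1, so the symbol is -1

-1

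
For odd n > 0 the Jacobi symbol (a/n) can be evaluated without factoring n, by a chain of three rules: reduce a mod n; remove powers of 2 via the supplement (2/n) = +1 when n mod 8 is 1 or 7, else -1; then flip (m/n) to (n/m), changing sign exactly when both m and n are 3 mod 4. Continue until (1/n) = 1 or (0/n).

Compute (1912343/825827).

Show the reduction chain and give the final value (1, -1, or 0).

(1912343/825827): 1912343 mod 825827 = 260689, so (1912343/825827) = (260689/825827)
flip (260689/825827) -> (825827/260689): both odd, 260689 mod 4 = 1, 825827 mod 4 = 3, so the flip contributes +1; sign now +1
(825827/260689): 825827 mod 260689 = 43760, so (825827/260689) = (43760/260689)
factor out 2^4: 43760 = 2^4·2735; with 260689 mod 8 = 1, (2/260689) = +1; sign now +1; continue with (2735/260689)
flip (2735/260689) -> (260689/2735): both odd, 2735 mod 4 = 3, 260689 mod 4 = 1, so the flip contributes +1; sign now +1
(260689/2735): 260689 mod 2735 = 864, so (260689/2735) = (864/2735)
factor out 2^5: 864 = 2^5·27; with 2735 mod 8 = 7, (2/2735) = +1; sign now +1; continue with (27/2735)
flip (27/2735) -> (2735/27): both odd, 27 mod 4 = 3, 2735 mod 4 = 3, so the flip contributes -1; sign now -1
(2735/27): 2735 mod 27 = 8, so (2735/27) = (8/27)
factor out 2^3: 8 = 2^3·1; with 27 mod 8 = 3, (2/27) = -1; sign now +1; continue with (1/27)
reached (1/27) = 1, so the symbol is +1

1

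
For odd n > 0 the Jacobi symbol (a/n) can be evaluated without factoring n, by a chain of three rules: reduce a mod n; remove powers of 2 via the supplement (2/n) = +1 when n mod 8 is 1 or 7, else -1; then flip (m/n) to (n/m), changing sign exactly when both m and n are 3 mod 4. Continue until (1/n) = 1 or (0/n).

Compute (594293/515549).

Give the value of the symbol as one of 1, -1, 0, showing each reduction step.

(594293/515549): 594293 mod 515549 = 78744, so (594293/515549) = (78744/515549)
factor out 2^3: 78744 = 2^3·9843; with 515549 mod 8 = 5, (2/515549) = -1; sign now -1; continue with (9843/515549)
flip (9843/515549) -> (515549/9843): both odd, 9843 mod 4 = 3, 515549 mod 4 = 1, so the flip contributes +1; sign now -1
(515549/9843): 515549 mod 9843 = 3713, so (515549/9843) = (3713/9843)
flip (3713/9843) -> (9843/3713): both odd, 3713 mod 4 = 1, 9843 mod 4 = 3, so the flip contributes +1; sign now -1
(9843/3713): 9843 mod 3713 = 2417, so (9843/3713) = (2417/3713)
flip (2417/3713) -> (3713/2417): both odd, 2417 mod 4 = 1, 3713 mod 4 = 1, so the flip contributes +1; sign now -1
(3713/2417): 3713 mod 2417 = 1296, so (3713/2417) = (1296/2417)
factor out 2^4: 1296 = 2^4·81; with 2417 mod 8 = 1, (2/2417) = +1; sign now -1; continue with (81/2417)
flip (81/2417) -> (2417/81): both odd, 81 mod 4 = 1, 2417 mod 4 = 1, so the flip contributes +1; sign now -1
(2417/81): 2417 mod 81 = 68, so (2417/81) = (68/81)
factor out 2^2: 68 = 2^2·17; with 81 mod 8 = 1, (2/81) = +1; sign now -1; continue with (17/81)
flip (17/81) -> (81/17): both odd, 17 mod 4 = 1, 81 mod 4 = 1, so the flip contributes +1; sign now -1
(81/17): 81 mod 17 = 13, so (81/17) = (13/17)
flip (13/17) -> (17/13): both odd, 13 mod 4 = 1, 17 mod 4 = 1, so the flip contributes +1; sign now -1
(17/13): 17 mod 13 = 4, so (17/13) = (4/13)
factor out 2^2: 4 = 2^2·1; with 13 mod 8 = 5, (2/13) = -1; sign now -1; continue with (1/13)
reached (1/13) = 1, so the symbol is -1

-1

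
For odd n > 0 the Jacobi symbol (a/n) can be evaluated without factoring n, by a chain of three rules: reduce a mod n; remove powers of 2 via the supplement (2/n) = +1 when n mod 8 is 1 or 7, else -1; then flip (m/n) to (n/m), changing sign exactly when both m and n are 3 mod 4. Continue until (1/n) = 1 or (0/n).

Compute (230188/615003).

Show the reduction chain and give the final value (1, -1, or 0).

230188 = 2^2·57547; (2/615003) = -1 since 615003 mod 8 = 3, so (230188/615003) = (-1)^2·(57547/615003); sign now +1
reciprocity: (57547/615003) = -1·(615003/57547) since 57547 mod 4 = 3, 615003 mod 4 = 3; sign now -1
(615003/57547) = (39533/57547)   [reduce mod 57547]
reciprocity: (39533/57547) = +1·(57547/39533) since 39533 mod 4 = 1, 57547 mod 4 = 3; sign now -1
(57547/39533) = (18014/39533)   [reduce mod 39533]
18014 = 2^1·9007; (2/39533) = -1 since 39533 mod 8 = 5, so (18014/39533) = (-1)^1·(9007/39533); sign now +1
reciprocity: (9007/39533) = +1·(39533/9007) since 9007 mod 4 = 3, 39533 mod 4 = 1; sign now +1
(39533/9007) = (3505/9007)   [reduce mod 9007]
reciprocity: (3505/9007) = +1·(9007/3505) since 3505 mod 4 = 1, 9007 mod 4 = 3; sign now +1
(9007/3505) = (1997/3505)   [reduce mod 3505]
reciprocity: (1997/3505) = +1·(3505/1997) since 1997 mod 4 = 1, 3505 mod 4 = 1; sign now +1
(3505/1997) = (1508/1997)   [reduce mod 1997]
1508 = 2^2·377; (2/1997) = -1 since 1997 mod 8 = 5, so (1508/1997) = (-1)^2·(377/1997); sign now +1
reciprocity: (377/1997) = +1·(1997/377) since 377 mod 4 = 1, 1997 mod 4 = 1; sign now +1
(1997/377) = (112/377)   [reduce mod 377]
112 = 2^4·7; (2/377) = +1 since 377 mod 8 = 1, so (112/377) = (+1)^4·(7/377); sign now +1
reciprocity: (7/377) = +1·(377/7) since 7 mod 4 = 3, 377 mod 4 = 1; sign now +1
(377/7) = (6/7)   [reduce mod 7]
6 = 2^1·3; (2/7) = +1 since 7 mod 8 = 7, so (6/7) = (+1)^1·(3/7); sign now +1
reciprocity: (3/7) = -1·(7/3) since 3 mod 4 = 3, 7 mod 4 = 3; sign now -1
(7/3) = (1/3)   [reduce mod 3]
(1/3) = 1; final value = sign = -1

-1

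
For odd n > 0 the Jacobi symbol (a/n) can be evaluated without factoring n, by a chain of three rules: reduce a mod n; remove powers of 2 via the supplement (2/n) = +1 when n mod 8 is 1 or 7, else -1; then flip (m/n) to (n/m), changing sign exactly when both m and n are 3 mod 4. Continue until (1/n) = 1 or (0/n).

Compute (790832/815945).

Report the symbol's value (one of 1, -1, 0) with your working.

-1

790832 = 2^4·49427; (2/815945) = +1 since 815945 mod 8 = 1, so (790832/815945) = (+1)^4·(49427/815945); sign now +1
reciprocity: (49427/815945) = +1·(815945/49427) since 49427 mod 4 = 3, 815945 mod 4 = 1; sign now +1
(815945/49427) = (25113/49427)   [reduce mod 49427]
reciprocity: (25113/49427) = +1·(49427/25113) since 25113 mod 4 = 1, 49427 mod 4 = 3; sign now +1
(49427/25113) = (24314/25113)   [reduce mod 25113]
24314 = 2^1·12157; (2/25113) = +1 since 25113 mod 8 = 1, so (24314/25113) = (+1)^1·(12157/25113); sign now +1
reciprocity: (12157/25113) = +1·(25113/12157) since 12157 mod 4 = 1, 25113 mod 4 = 1; sign now +1
(25113/12157) = (799/12157)   [reduce mod 12157]
reciprocity: (799/12157) = +1·(12157/799) since 799 mod 4 = 3, 12157 mod 4 = 1; sign now +1
(12157/799) = (172/799)   [reduce mod 799]
172 = 2^2·43; (2/799) = +1 since 799 mod 8 = 7, so (172/799) = (+1)^2·(43/799); sign now +1
reciprocity: (43/799) = -1·(799/43) since 43 mod 4 = 3, 799 mod 4 = 3; sign now -1
(799/43) = (25/43)   [reduce mod 43]
reciprocity: (25/43) = +1·(43/25) since 25 mod 4 = 1, 43 mod 4 = 3; sign now -1
(43/25) = (18/25)   [reduce mod 25]
18 = 2^1·9; (2/25) = +1 since 25 mod 8 = 1, so (18/25) = (+1)^1·(9/25); sign now -1
reciprocity: (9/25) = +1·(25/9) since 9 mod 4 = 1, 25 mod 4 = 1; sign now -1
(25/9) = (7/9)   [reduce mod 9]
reciprocity: (7/9) = +1·(9/7) since 7 mod 4 = 3, 9 mod 4 = 1; sign now -1
(9/7) = (2/7)   [reduce mod 7]
2 = 2^1·1; (2/7) = +1 since 7 mod 8 = 7, so (2/7) = (+1)^1·(1/7); sign now -1
(1/7) = 1; final value = sign = -1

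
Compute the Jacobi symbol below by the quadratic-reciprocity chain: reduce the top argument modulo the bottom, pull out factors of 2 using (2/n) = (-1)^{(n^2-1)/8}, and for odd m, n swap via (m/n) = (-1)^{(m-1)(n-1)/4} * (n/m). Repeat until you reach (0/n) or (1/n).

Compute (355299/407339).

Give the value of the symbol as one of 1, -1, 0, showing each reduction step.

flip (355299/407339) -> (407339/355299): both odd, 355299 mod 4 = 3, 407339 mod 4 = 3, so the flip contributes -1; sign now -1
(407339/355299): 407339 mod 355299 = 52040, so (407339/355299) = (52040/355299)
factor out 2^3: 52040 = 2^3·6505; with 355299 mod 8 = 3, (2/355299) = -1; sign now +1; continue with (6505/355299)
flip (6505/355299) -> (355299/6505): both odd, 6505 mod 4 = 1, 355299 mod 4 = 3, so the flip contributes +1; sign now +1
(355299/6505): 355299 mod 6505 = 4029, so (355299/6505) = (4029/6505)
flip (4029/6505) -> (6505/4029): both odd, 4029 mod 4 = 1, 6505 mod 4 = 1, so the flip contributes +1; sign now +1
(6505/4029): 6505 mod 4029 = 2476, so (6505/4029) = (2476/4029)
factor out 2^2: 2476 = 2^2·619; with 4029 mod 8 = 5, (2/4029) = -1; sign now +1; continue with (619/4029)
flip (619/4029) -> (4029/619): both odd, 619 mod 4 = 3, 4029 mod 4 = 1, so the flip contributes +1; sign now +1
(4029/619): 4029 mod 619 = 315, so (4029/619) = (315/619)
flip (315/619) -> (619/315): both odd, 315 mod 4 = 3, 619 mod 4 = 3, so the flip contributes -1; sign now -1
(619/315): 619 mod 315 = 304, so (619/315) = (304/315)
factor out 2^4: 304 = 2^4·19; with 315 mod 8 = 3, (2/315) = -1; sign now -1; continue with (19/315)
flip (19/315) -> (315/19): both odd, 19 mod 4 = 3, 315 mod 4 = 3, so the flip contributes -1; sign now +1
(315/19): 315 mod 19 = 11, so (315/19) = (11/19)
flip (11/19) -> (19/11): both odd, 11 mod 4 = 3, 19 mod 4 = 3, so the flip contributes -1; sign now -1
(19/11): 19 mod 11 = 8, so (19/11) = (8/11)
factor out 2^3: 8 = 2^3·1; with 11 mod 8 = 3, (2/11) = -1; sign now +1; continue with (1/11)
reached (1/11) = 1, so the symbol is +1

1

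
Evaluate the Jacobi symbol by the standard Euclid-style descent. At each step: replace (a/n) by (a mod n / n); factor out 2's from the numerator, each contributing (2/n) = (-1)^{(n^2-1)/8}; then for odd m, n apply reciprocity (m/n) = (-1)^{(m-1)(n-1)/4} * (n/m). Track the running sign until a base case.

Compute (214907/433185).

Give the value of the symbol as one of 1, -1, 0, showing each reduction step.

flip (214907/433185) -> (433185/214907): both odd, 214907 mod 4 = 3, 433185 mod 4 = 1, so the flip contributes +1; sign now +1
(433185/214907): 433185 mod 214907 = 3371, so (433185/214907) = (3371/214907)
flip (3371/214907) -> (214907/3371): both odd, 3371 mod 4 = 3, 214907 mod 4 = 3, so the flip contributes -1; sign now -1
(214907/3371): 214907 mod 3371 = 2534, so (214907/3371) = (2534/3371)
factor out 2^1: 2534 = 2^1·1267; with 3371 mod 8 = 3, (2/3371) = -1; sign now +1; continue with (1267/3371)
flip (1267/3371) -> (3371/1267): both odd, 1267 mod 4 = 3, 3371 mod 4 = 3, so the flip contributes -1; sign now -1
(3371/1267): 3371 mod 1267 = 837, so (3371/1267) = (837/1267)
flip (837/1267) -> (1267/837): both odd, 837 mod 4 = 1, 1267 mod 4 = 3, so the flip contributes +1; sign now -1
(1267/837): 1267 mod 837 = 430, so (1267/837) = (430/837)
factor out 2^1: 430 = 2^1·215; with 837 mod 8 = 5, (2/837) = -1; sign now +1; continue with (215/837)
flip (215/837) -> (837/215): both odd, 215 mod 4 = 3, 837 mod 4 = 1, so the flip contributes +1; sign now +1
(837/215): 837 mod 215 = 192, so (837/215) = (192/215)
factor out 2^6: 192 = 2^6·3; with 215 mod 8 = 7, (2/215) = +1; sign now +1; continue with (3/215)
flip (3/215) -> (215/3): both odd, 3 mod 4 = 3, 215 mod 4 = 3, so the flip contributes -1; sign now -1
(215/3): 215 mod 3 = 2, so (215/3) = (2/3)
factor out 2^1: 2 = 2^1·1; with 3 mod 8 = 3, (2/3) = -1; sign now +1; continue with (1/3)
reached (1/3) = 1, so the symbol is +1

1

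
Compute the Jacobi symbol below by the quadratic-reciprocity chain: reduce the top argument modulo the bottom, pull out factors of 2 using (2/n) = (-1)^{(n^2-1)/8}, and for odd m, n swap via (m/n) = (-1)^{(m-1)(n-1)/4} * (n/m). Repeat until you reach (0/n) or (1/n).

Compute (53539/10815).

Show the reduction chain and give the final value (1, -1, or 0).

(53539/10815): 53539 mod 10815 = 10279, so (53539/10815) = (10279/10815)
flip (10279/10815) -> (10815/10279): both odd, 10279 mod 4 = 3, 10815 mod 4 = 3, so the flip contributes -1; sign now -1
(10815/10279): 10815 mod 10279 = 536, so (10815/10279) = (536/10279)
factor out 2^3: 536 = 2^3·67; with 10279 mod 8 = 7, (2/10279) = +1; sign now -1; continue with (67/10279)
flip (67/10279) -> (10279/67): both odd, 67 mod 4 = 3, 10279 mod 4 = 3, so the flip contributes -1; sign now +1
(10279/67): 10279 mod 67 = 28, so (10279/67) = (28/67)
factor out 2^2: 28 = 2^2·7; with 67 mod 8 = 3, (2/67) = -1; sign now +1; continue with (7/67)
flip (7/67) -> (67/7): both odd, 7 mod 4 = 3, 67 mod 4 = 3, so the flip contributes -1; sign now -1
(67/7): 67 mod 7 = 4, so (67/7) = (4/7)
factor out 2^2: 4 = 2^2·1; with 7 mod 8 = 7, (2/7) = +1; sign now -1; continue with (1/7)
reached (1/7) = 1, so the symbol is -1

-1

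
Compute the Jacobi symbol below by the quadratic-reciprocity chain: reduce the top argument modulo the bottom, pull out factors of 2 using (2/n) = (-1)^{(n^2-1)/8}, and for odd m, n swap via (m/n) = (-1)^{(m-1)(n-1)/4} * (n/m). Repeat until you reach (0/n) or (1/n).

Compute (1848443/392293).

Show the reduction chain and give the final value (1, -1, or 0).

1

(1848443/392293) = (279271/392293)   [reduce mod 392293]
reciprocity: (279271/392293) = +1·(392293/279271) since 279271 mod 4 = 3, 392293 mod 4 = 1; sign now +1
(392293/279271) = (113022/279271)   [reduce mod 279271]
113022 = 2^1·56511; (2/279271) = +1 since 279271 mod 8 = 7, so (113022/279271) = (+1)^1·(56511/279271); sign now +1
reciprocity: (56511/279271) = -1·(279271/56511) since 56511 mod 4 = 3, 279271 mod 4 = 3; sign now -1
(279271/56511) = (53227/56511)   [reduce mod 56511]
reciprocity: (53227/56511) = -1·(56511/53227) since 53227 mod 4 = 3, 56511 mod 4 = 3; sign now +1
(56511/53227) = (3284/53227)   [reduce mod 53227]
3284 = 2^2·821; (2/53227) = -1 since 53227 mod 8 = 3, so (3284/53227) = (-1)^2·(821/53227); sign now +1
reciprocity: (821/53227) = +1·(53227/821) since 821 mod 4 = 1, 53227 mod 4 = 3; sign now +1
(53227/821) = (683/821)   [reduce mod 821]
reciprocity: (683/821) = +1·(821/683) since 683 mod 4 = 3, 821 mod 4 = 1; sign now +1
(821/683) = (138/683)   [reduce mod 683]
138 = 2^1·69; (2/683) = -1 since 683 mod 8 = 3, so (138/683) = (-1)^1·(69/683); sign now -1
reciprocity: (69/683) = +1·(683/69) since 69 mod 4 = 1, 683 mod 4 = 3; sign now -1
(683/69) = (62/69)   [reduce mod 69]
62 = 2^1·31; (2/69) = -1 since 69 mod 8 = 5, so (62/69) = (-1)^1·(31/69); sign now +1
reciprocity: (31/69) = +1·(69/31) since 31 mod 4 = 3, 69 mod 4 = 1; sign now +1
(69/31) = (7/31)   [reduce mod 31]
reciprocity: (7/31) = -1·(31/7) since 7 mod 4 = 3, 31 mod 4 = 3; sign now -1
(31/7) = (3/7)   [reduce mod 7]
reciprocity: (3/7) = -1·(7/3) since 3 mod 4 = 3, 7 mod 4 = 3; sign now +1
(7/3) = (1/3)   [reduce mod 3]
(1/3) = 1; final value = sign = +1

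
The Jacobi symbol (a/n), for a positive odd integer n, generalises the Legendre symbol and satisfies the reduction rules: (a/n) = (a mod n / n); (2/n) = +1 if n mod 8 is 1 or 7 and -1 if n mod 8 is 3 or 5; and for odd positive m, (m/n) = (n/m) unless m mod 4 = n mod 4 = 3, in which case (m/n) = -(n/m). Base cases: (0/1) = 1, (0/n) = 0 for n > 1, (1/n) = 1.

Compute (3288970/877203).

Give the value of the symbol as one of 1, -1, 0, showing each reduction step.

-1

(3288970/877203): 3288970 mod 877203 = 657361, so (3288970/877203) = (657361/877203)
flip (657361/877203) -> (877203/657361): both odd, 657361 mod 4 = 1, 877203 mod 4 = 3, so the flip contributes +1; sign now +1
(877203/657361): 877203 mod 657361 = 219842, so (877203/657361) = (219842/657361)
factor out 2^1: 219842 = 2^1·109921; with 657361 mod 8 = 1, (2/657361) = +1; sign now +1; continue with (109921/657361)
flip (109921/657361) -> (657361/109921): both odd, 109921 mod 4 = 1, 657361 mod 4 = 1, so the flip contributes +1; sign now +1
(657361/109921): 657361 mod 109921 = 107756, so (657361/109921) = (107756/109921)
factor out 2^2: 107756 = 2^2·26939; with 109921 mod 8 = 1, (2/109921) = +1; sign now +1; continue with (26939/109921)
flip (26939/109921) -> (109921/26939): both odd, 26939 mod 4 = 3, 109921 mod 4 = 1, so the flip contributes +1; sign now +1
(109921/26939): 109921 mod 26939 = 2165, so (109921/26939) = (2165/26939)
flip (2165/26939) -> (26939/2165): both odd, 2165 mod 4 = 1, 26939 mod 4 = 3, so the flip contributes +1; sign now +1
(26939/2165): 26939 mod 2165 = 959, so (26939/2165) = (959/2165)
flip (959/2165) -> (2165/959): both odd, 959 mod 4 = 3, 2165 mod 4 = 1, so the flip contributes +1; sign now +1
(2165/959): 2165 mod 959 = 247, so (2165/959) = (247/959)
flip (247/959) -> (959/247): both odd, 247 mod 4 = 3, 959 mod 4 = 3, so the flip contributes -1; sign now -1
(959/247): 959 mod 247 = 218, so (959/247) = (218/247)
factor out 2^1: 218 = 2^1·109; with 247 mod 8 = 7, (2/247) = +1; sign now -1; continue with (109/247)
flip (109/247) -> (247/109): both odd, 109 mod 4 = 1, 247 mod 4 = 3, so the flip contributes +1; sign now -1
(247/109): 247 mod 109 = 29, so (247/109) = (29/109)
flip (29/109) -> (109/29): both odd, 29 mod 4 = 1, 109 mod 4 = 1, so the flip contributes +1; sign now -1
(109/29): 109 mod 29 = 22, so (109/29) = (22/29)
factor out 2^1: 22 = 2^1·11; with 29 mod 8 = 5, (2/29) = -1; sign now +1; continue with (11/29)
flip (11/29) -> (29/11): both odd, 11 mod 4 = 3, 29 mod 4 = 1, so the flip contributes +1; sign now +1
(29/11): 29 mod 11 = 7, so (29/11) = (7/11)
flip (7/11) -> (11/7): both odd, 7 mod 4 = 3, 11 mod 4 = 3, so the flip contributes -1; sign now -1
(11/7): 11 mod 7 = 4, so (11/7) = (4/7)
factor out 2^2: 4 = 2^2·1; with 7 mod 8 = 7, (2/7) = +1; sign now -1; continue with (1/7)
reached (1/7) = 1, so the symbol is -1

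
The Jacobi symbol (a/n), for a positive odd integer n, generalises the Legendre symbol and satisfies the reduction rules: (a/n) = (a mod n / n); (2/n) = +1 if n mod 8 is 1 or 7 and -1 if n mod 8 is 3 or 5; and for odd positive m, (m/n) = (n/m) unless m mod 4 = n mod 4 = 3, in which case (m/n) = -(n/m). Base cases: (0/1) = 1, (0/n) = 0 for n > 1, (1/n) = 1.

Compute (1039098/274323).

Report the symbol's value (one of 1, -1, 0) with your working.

(1039098/274323): 1039098 mod 274323 = 216129, so (1039098/274323) = (216129/274323)
flip (216129/274323) -> (274323/216129): both odd, 216129 mod 4 = 1, 274323 mod 4 = 3, so the flip contributes +1; sign now +1
(274323/216129): 274323 mod 216129 = 58194, so (274323/216129) = (58194/216129)
factor out 2^1: 58194 = 2^1·29097; with 216129 mod 8 = 1, (2/216129) = +1; sign now +1; continue with (29097/216129)
flip (29097/216129) -> (216129/29097): both odd, 29097 mod 4 = 1, 216129 mod 4 = 1, so the flip contributes +1; sign now +1
(216129/29097): 216129 mod 29097 = 12450, so (216129/29097) = (12450/29097)
factor out 2^1: 12450 = 2^1·6225; with 29097 mod 8 = 1, (2/29097) = +1; sign now +1; continue with (6225/29097)
flip (6225/29097) -> (29097/6225): both odd, 6225 mod 4 = 1, 29097 mod 4 = 1, so the flip contributes +1; sign now +1
(29097/6225): 29097 mod 6225 = 4197, so (29097/6225) = (4197/6225)
flip (4197/6225) -> (6225/4197): both odd, 4197 mod 4 = 1, 6225 mod 4 = 1, so the flip contributes +1; sign now +1
(6225/4197): 6225 mod 4197 = 2028, so (6225/4197) = (2028/4197)
factor out 2^2: 2028 = 2^2·507; with 4197 mod 8 = 5, (2/4197) = -1; sign now +1; continue with (507/4197)
flip (507/4197) -> (4197/507): both odd, 507 mod 4 = 3, 4197 mod 4 = 1, so the flip contributes +1; sign now +1
(4197/507): 4197 mod 507 = 141, so (4197/507) = (141/507)
flip (141/507) -> (507/141): both odd, 141 mod 4 = 1, 507 mod 4 = 3, so the flip contributes +1; sign now +1
(507/141): 507 mod 141 = 84, so (507/141) = (84/141)
factor out 2^2: 84 = 2^2·21; with 141 mod 8 = 5, (2/141) = -1; sign now +1; continue with (21/141)
flip (21/141) -> (141/21): both odd, 21 mod 4 = 1, 141 mod 4 = 1, so the flip contributes +1; sign now +1
(141/21): 141 mod 21 = 15, so (141/21) = (15/21)
flip (15/21) -> (21/15): both odd, 15 mod 4 = 3, 21 mod 4 = 1, so the flip contributes +1; sign now +1
(21/15): 21 mod 15 = 6, so (21/15) = (6/15)
factor out 2^1: 6 = 2^1·3; with 15 mod 8 = 7, (2/15) = +1; sign now +1; continue with (3/15)
flip (3/15) -> (15/3): both odd, 3 mod 4 = 3, 15 mod 4 = 3, so the flip contributes -1; sign now -1
(15/3): 15 mod 3 = 0, so (15/3) = (0/3)
reached (0/3); gcd(a, n) > 1, so (0/3) = 0 and the symbol is 0

0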